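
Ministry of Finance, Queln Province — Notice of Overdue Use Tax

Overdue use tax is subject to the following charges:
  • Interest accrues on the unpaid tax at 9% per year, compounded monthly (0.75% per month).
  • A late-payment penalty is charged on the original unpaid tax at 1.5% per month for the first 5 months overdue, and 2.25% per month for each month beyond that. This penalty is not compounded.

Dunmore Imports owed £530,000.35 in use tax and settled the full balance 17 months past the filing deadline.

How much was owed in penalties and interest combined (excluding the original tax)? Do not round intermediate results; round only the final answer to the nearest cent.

Penalty, months 1–5: 5 × 1.5% × £530,000.35 = £39,750.03…
Penalty, months 6–17: 12 × 2.25% × £530,000.35 = £143,100.09…
Interest: £530,000.35 × ((1 + 0.0075)^17 − 1) = £530,000.35 × 0.1354446… = £71,785.6613…
Penalties + interest = £182,850.1208… + £71,785.6613… = £254,635.78

£254,635.78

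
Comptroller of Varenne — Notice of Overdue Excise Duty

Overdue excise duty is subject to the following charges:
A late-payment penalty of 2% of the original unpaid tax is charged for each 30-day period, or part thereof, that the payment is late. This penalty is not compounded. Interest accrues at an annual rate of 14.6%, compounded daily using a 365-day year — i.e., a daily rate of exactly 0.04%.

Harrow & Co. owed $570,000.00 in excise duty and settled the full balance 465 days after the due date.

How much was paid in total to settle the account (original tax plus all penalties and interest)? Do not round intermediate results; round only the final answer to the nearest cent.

$868,895.16

Penalty periods: ⌈465/30⌉ = 16; penalty = 16 × 2% × $570,000.00 = $182,400.00
Interest: $570,000.00 × ((1 + 0.0004)^465 − 1) = $570,000.00 × 0.20437747… = $116,495.1571…
Total = $570,000.00 + $182,400.0000 + $116,495.1571… = $868,895.16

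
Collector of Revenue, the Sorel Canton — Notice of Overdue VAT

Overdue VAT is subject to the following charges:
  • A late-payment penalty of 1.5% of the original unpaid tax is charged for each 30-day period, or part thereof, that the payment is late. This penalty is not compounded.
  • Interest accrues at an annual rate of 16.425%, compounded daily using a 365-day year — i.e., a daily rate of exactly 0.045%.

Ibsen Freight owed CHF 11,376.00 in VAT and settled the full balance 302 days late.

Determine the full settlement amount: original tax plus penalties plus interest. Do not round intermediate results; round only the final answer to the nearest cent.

CHF 14,908.62

Penalty periods: ⌈302/30⌉ = 11; penalty = 11 × 1.5% × CHF 11,376.00 = CHF 1,877.04
Interest: CHF 11,376.00 × ((1 + 0.00045)^302 − 1) = CHF 11,376.00 × 0.14553231… = CHF 1,655.5756…
Total = CHF 11,376.00 + CHF 1,877.0400 + CHF 1,655.5756… = CHF 14,908.62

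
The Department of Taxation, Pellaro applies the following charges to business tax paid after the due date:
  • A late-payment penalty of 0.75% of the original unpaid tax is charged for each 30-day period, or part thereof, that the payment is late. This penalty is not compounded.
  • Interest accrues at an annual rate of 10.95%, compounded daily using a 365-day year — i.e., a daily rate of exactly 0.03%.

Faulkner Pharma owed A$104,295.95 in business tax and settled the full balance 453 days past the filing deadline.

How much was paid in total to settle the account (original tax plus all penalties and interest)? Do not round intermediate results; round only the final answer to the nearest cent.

A$131,991.11

Penalty periods: ⌈453/30⌉ = 16; penalty = 16 × 0.75% × A$104,295.95 = A$12,515.51…
Interest: A$104,295.95 × ((1 + 0.0003)^453 − 1) = A$104,295.95 × 0.14554398… = A$15,179.6480…
Total = A$104,295.95 + A$12,515.5140 + A$15,179.6480… = A$131,991.11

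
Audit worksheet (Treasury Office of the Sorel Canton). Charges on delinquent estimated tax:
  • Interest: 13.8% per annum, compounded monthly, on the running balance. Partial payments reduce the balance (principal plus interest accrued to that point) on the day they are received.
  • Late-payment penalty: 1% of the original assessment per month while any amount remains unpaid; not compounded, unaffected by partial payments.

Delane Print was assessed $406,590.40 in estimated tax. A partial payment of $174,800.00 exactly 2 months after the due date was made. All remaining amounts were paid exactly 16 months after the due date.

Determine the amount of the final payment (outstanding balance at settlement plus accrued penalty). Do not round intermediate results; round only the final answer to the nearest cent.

$348,123.31

Monthly rate = 13.8% ÷ 12 = 1.15%
Balance at month 2: $406,590.4000 × (1 + 0.0115)^2 = $415,995.7508…
After $174,800.00 payment: $415,995.7508… − $174,800.00 = $241,195.7508…
Balance at month 16: $241,195.7508… × (1 + 0.0115)^14 = $283,068.8444…
Penalty: 16 × 1% × $406,590.40 = $65,054.46…
Final settlement = outstanding balance + penalty = $283,068.8444… + $65,054.46… = $348,123.31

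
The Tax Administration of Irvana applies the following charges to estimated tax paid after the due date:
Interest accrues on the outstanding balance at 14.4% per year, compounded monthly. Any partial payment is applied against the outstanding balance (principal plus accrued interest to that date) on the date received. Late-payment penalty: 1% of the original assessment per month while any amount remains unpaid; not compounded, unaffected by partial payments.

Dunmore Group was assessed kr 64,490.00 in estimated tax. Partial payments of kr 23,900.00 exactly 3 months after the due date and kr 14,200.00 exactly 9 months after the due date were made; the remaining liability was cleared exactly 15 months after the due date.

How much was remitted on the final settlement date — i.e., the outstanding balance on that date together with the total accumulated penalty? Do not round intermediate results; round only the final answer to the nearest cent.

Monthly rate = 14.4% ÷ 12 = 1.2%
Balance at month 3: kr 64,490.0000 × (1 + 0.012)^3 = kr 66,839.6111…
After kr 23,900.00 payment: kr 66,839.6111… − kr 23,900.00 = kr 42,939.6111…
Balance at month 9: kr 42,939.6111… × (1 + 0.012)^6 = kr 46,125.5101…
After kr 14,200.00 payment: kr 46,125.5101… − kr 14,200.00 = kr 31,925.5101…
Balance at month 15: kr 31,925.5101… × (1 + 0.012)^6 = kr 34,294.2192…
Penalty: 15 × 1% × kr 64,490.00 = kr 9,673.50
Final settlement = outstanding balance + penalty = kr 34,294.2192… + kr 9,673.50 = kr 43,967.72

kr 43,967.72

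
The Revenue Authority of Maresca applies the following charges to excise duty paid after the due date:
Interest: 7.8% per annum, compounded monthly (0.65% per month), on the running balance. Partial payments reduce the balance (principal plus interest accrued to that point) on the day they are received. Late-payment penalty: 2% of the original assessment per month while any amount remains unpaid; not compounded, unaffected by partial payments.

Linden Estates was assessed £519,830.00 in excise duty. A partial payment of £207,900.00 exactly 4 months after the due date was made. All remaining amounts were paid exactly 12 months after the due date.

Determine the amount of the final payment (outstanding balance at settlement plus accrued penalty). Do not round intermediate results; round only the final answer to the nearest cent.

Balance at month 4: £519,830.0000 × (1 + 0.0065)^4 = £533,477.9289…
After £207,900.00 payment: £533,477.9289… − £207,900.00 = £325,577.9289…
Balance at month 12: £325,577.9289… × (1 + 0.0065)^8 = £342,898.1878…
Penalty: 12 × 2% × £519,830.00 = £124,759.20
Final settlement = outstanding balance + penalty = £342,898.1878… + £124,759.20 = £467,657.39

£467,657.39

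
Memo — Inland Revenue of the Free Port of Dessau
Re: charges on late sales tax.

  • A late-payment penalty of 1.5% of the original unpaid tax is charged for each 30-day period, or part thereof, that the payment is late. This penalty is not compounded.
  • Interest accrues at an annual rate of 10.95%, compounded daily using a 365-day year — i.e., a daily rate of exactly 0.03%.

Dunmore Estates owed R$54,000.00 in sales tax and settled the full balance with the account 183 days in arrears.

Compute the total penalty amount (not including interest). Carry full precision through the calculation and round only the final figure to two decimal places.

Penalty periods: ⌈183/30⌉ = 7; penalty = 7 × 1.5% × R$54,000.00 = R$5,670.00

R$5,670.00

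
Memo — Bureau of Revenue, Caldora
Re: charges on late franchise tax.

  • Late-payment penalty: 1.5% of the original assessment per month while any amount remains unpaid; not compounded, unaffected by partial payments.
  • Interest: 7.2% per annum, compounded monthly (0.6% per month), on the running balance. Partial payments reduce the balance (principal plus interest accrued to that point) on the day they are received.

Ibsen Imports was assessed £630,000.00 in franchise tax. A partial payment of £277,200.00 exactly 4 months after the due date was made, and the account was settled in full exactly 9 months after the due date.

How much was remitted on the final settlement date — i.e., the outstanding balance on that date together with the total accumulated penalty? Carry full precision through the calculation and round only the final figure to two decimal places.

£464,281.62

Balance at month 4: £630,000.0000 × (1 + 0.006)^4 = £645,256.6251…
After £277,200.00 payment: £645,256.6251… − £277,200.00 = £368,056.6251…
Balance at month 9: £368,056.6251… × (1 + 0.006)^5 = £379,231.6217…
Penalty: 9 × 1.5% × £630,000.00 = £85,050.00
Final settlement = outstanding balance + penalty = £379,231.6217… + £85,050.00 = £464,281.62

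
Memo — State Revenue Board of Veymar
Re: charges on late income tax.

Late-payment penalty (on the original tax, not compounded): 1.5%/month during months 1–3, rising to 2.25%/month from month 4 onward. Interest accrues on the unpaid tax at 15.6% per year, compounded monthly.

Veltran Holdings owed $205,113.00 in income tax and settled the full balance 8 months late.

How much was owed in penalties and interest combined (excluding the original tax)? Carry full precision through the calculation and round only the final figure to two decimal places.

Penalty, months 1–3: 3 × 1.5% × $205,113.00 = $9,230.09…
Penalty, months 4–8: 5 × 2.25% × $205,113.00 = $23,075.21…
Interest (15.6%/yr ÷ 12 = 1.3%/month): $205,113.00 × ((1 + 0.013)^8 − 1) = $22,327.9965…
Penalties + interest = $32,305.2975 + $22,327.9965… = $54,633.29

$54,633.29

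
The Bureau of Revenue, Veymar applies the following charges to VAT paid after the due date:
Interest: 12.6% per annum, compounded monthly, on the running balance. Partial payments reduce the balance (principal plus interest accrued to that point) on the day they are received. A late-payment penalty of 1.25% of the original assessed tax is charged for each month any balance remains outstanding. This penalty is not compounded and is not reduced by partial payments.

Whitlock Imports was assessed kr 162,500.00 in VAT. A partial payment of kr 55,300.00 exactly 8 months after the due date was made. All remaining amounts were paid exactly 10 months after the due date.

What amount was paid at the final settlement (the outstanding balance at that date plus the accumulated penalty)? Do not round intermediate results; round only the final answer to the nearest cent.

Monthly rate = 12.6% ÷ 12 = 1.05%
Balance at month 8: kr 162,500.0000 × (1 + 0.0105)^8 = kr 176,662.3113…
After kr 55,300.00 payment: kr 176,662.3113… − kr 55,300.00 = kr 121,362.3113…
Balance at month 10: kr 121,362.3113… × (1 + 0.0105)^2 = kr 123,924.3001…
Penalty: 10 × 1.25% × kr 162,500.00 = kr 20,312.50
Final settlement = outstanding balance + penalty = kr 123,924.3001… + kr 20,312.50 = kr 144,236.80

kr 144,236.80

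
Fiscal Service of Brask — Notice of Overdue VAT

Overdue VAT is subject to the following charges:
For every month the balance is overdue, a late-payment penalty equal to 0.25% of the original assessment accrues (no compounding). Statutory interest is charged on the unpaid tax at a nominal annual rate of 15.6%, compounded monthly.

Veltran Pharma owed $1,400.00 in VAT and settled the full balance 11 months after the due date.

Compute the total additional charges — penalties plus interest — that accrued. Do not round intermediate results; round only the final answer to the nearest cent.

$252.23

Late-payment penalty: 11 × 0.25% × $1,400.00 = $38.50
Interest (15.6%/yr ÷ 12 = 1.3%/month): $1,400.00 × ((1 + 0.013)^11 − 1) = $213.7339…
Penalties + interest = $38.5000 + $213.7339… = $252.23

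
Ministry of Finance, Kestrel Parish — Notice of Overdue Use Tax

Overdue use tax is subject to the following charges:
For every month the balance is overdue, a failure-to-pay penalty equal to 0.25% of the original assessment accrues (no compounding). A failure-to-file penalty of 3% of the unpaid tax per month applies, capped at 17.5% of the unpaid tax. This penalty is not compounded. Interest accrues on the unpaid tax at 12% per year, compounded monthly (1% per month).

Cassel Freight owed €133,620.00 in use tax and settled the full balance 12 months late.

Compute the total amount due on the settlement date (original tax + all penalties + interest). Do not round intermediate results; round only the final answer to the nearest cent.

Failure-to-file: 12 × 3% × €133,620.00 = €48,103.20, capped at 17.5% × €133,620.00 = €23,383.50
Failure-to-pay penalty = 0.25% × €133,620.00 × 12 mo = €4,008.60
Interest: €133,620.00 × ((1 + 0.01)^12 − 1) = €133,620.00 × 0.1268250… = €16,946.3605…
Total = €133,620.00 + €27,392.1000 + €16,946.3605… = €177,958.46

€177,958.46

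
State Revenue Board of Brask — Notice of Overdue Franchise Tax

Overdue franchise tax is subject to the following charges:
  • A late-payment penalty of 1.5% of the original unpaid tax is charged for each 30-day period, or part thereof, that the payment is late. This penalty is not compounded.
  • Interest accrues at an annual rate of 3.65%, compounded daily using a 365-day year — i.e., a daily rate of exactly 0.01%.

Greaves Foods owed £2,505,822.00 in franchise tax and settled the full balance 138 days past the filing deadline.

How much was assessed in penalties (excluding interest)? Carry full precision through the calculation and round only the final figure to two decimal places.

Penalty periods: ⌈138/30⌉ = 5; penalty = 5 × 1.5% × £2,505,822.00 = £187,936.65

£187,936.65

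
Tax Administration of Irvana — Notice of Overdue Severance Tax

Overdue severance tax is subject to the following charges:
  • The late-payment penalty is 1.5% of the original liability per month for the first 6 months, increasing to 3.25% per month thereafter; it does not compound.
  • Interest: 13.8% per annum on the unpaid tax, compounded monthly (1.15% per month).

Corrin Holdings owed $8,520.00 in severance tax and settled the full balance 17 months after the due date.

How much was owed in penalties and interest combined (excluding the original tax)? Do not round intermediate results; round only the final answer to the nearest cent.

Penalty, months 1–6: 6 × 1.5% × $8,520.00 = $766.80
Penalty, months 7–17: 11 × 3.25% × $8,520.00 = $3,045.90
Interest: $8,520.00 × ((1 + 0.0115)^17 − 1) = $8,520.00 × 0.2145631… = $1,828.0776…
Penalties + interest = $3,812.7000 + $1,828.0776… = $5,640.78

$5,640.78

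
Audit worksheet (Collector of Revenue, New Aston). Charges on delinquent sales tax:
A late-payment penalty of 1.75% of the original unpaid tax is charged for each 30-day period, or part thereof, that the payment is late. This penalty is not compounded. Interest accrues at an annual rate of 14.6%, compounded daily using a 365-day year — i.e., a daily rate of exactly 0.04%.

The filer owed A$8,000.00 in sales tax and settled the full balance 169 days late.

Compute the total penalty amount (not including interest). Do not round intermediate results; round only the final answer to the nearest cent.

Penalty periods: ⌈169/30⌉ = 6; penalty = 6 × 1.75% × A$8,000.00 = A$840.00

A$840.00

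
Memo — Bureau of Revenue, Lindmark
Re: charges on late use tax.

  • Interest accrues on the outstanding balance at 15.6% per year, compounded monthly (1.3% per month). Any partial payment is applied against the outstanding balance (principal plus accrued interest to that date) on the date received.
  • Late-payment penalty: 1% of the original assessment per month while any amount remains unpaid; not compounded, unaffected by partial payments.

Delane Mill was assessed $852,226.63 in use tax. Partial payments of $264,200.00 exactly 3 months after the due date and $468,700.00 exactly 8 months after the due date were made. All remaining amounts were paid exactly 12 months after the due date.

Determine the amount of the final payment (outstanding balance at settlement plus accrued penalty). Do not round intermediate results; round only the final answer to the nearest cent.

Balance at month 3: $852,226.6300 × (1 + 0.013)^3 = $885,897.4198…
After $264,200.00 payment: $885,897.4198… − $264,200.00 = $621,697.4198…
Balance at month 8: $621,697.4198… × (1 + 0.013)^5 = $663,172.1684…
After $468,700.00 payment: $663,172.1684… − $468,700.00 = $194,472.1684…
Balance at month 12: $194,472.1684… × (1 + 0.013)^4 = $204,783.6306…
Penalty: 12 × 1% × $852,226.63 = $102,267.20…
Final settlement = outstanding balance + penalty = $204,783.6306… + $102,267.20… = $307,050.83

$307,050.83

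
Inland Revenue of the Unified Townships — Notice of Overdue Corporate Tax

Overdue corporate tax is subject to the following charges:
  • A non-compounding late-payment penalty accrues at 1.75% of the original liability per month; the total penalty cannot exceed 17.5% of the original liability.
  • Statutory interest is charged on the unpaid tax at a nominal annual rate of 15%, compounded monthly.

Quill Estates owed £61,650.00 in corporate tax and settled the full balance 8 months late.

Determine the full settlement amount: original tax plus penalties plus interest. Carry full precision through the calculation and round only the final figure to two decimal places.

£76,722.57

Penalty: 8 × 1.75% × £61,650.00 = £8,631.00 (below the 17.5% cap of £10,788.75)
Interest (15%/yr ÷ 12 = 1.25%/month): £61,650.00 × ((1 + 0.0125)^8 − 1) = £6,441.5681…
Total = £61,650.00 + £8,631.0000 + £6,441.5681… = £76,722.57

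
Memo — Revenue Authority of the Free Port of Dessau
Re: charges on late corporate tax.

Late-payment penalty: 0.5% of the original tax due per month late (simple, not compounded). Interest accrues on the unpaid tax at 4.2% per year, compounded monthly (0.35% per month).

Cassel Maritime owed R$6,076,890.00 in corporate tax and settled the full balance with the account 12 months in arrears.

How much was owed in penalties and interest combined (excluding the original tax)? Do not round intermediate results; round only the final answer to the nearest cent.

Late-payment penalty = 0.5% × R$6,076,890.00 × 12 mo = R$364,613.40
Interest: R$6,076,890.00 × ((1 + 0.0035)^12 − 1) = R$6,076,890.00 × 0.0428180… = R$260,200.3198…
Penalties + interest = R$364,613.4000 + R$260,200.3198… = R$624,813.72

R$624,813.72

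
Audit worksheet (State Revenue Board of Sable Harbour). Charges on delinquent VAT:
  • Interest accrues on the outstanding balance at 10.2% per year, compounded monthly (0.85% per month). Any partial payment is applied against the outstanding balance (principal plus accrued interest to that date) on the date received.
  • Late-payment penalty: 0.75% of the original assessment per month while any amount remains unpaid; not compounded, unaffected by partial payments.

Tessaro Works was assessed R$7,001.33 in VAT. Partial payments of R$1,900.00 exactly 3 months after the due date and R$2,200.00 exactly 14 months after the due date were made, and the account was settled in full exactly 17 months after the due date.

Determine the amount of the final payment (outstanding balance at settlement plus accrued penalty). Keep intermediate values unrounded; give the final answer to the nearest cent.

R$4,581.89

Balance at month 3: R$7,001.3300 × (1 + 0.0085)^3 = R$7,181.3858…
After R$1,900.00 payment: R$7,181.3858… − R$1,900.00 = R$5,281.3858…
Balance at month 14: R$5,281.3858… × (1 + 0.0085)^11 = R$5,796.7266…
After R$2,200.00 payment: R$5,796.7266… − R$2,200.00 = R$3,596.7266…
Balance at month 17: R$3,596.7266… × (1 + 0.0085)^3 = R$3,689.2249…
Penalty: 17 × 0.75% × R$7,001.33 = R$892.67…
Final settlement = outstanding balance + penalty = R$3,689.2249… + R$892.67… = R$4,581.89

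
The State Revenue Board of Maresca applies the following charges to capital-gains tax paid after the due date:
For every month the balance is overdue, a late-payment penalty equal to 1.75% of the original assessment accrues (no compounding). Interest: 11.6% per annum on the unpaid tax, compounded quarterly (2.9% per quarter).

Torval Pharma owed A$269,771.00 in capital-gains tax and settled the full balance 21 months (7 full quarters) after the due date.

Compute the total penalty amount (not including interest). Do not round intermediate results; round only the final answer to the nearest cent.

A$99,140.84

Late-payment penalty: 21 × 1.75% × A$269,771.00 = A$99,140.84…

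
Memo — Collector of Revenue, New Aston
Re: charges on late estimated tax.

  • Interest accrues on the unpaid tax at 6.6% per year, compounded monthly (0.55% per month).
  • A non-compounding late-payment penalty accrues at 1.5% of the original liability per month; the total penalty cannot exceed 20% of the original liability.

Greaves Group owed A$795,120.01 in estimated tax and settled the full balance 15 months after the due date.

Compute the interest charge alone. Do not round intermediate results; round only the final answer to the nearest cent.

A$68,184.10

Interest: A$795,120.01 × ((1 + 0.0055)^15 − 1) = A$795,120.01 × 0.0857532… = A$68,184.0971…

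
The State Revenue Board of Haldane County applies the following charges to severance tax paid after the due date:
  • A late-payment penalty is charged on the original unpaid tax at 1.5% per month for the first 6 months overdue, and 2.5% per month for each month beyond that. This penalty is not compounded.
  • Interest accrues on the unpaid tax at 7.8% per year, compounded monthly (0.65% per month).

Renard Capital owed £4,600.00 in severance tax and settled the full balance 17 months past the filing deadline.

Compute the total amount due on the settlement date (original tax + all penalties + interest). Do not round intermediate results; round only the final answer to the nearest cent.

£6,814.61

Penalty, months 1–6: 6 × 1.5% × £4,600.00 = £414.00
Penalty, months 7–17: 11 × 2.5% × £4,600.00 = £1,265.00
Interest: £4,600.00 × ((1 + 0.0065)^17 − 1) = £4,600.00 × 0.1164371… = £535.6105…
Total = £4,600.00 + £1,679.0000 + £535.6105… = £6,814.61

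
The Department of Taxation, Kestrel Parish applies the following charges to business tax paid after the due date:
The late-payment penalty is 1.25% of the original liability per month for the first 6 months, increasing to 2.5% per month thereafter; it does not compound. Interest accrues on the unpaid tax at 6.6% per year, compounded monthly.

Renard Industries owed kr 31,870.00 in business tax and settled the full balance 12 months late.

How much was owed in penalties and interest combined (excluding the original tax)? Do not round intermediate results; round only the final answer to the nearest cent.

Penalty, months 1–6: 6 × 1.25% × kr 31,870.00 = kr 2,390.25
Penalty, months 7–12: 6 × 2.5% × kr 31,870.00 = kr 4,780.50
Interest (6.6%/yr ÷ 12 = 0.55%/month): kr 31,870.00 × ((1 + 0.0055)^12 − 1) = kr 2,168.2295…
Penalties + interest = kr 7,170.7500 + kr 2,168.2295… = kr 9,338.98

kr 9,338.98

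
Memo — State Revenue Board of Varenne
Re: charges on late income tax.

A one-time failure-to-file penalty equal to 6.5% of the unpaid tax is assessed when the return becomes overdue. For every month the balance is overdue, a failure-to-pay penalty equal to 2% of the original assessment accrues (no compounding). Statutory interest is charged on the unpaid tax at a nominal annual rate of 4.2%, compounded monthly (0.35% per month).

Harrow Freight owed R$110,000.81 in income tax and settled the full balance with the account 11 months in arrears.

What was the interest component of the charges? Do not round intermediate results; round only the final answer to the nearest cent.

R$4,309.93

Interest: R$110,000.81 × ((1 + 0.0035)^11 − 1) = R$110,000.81 × 0.0391809… = R$4,309.9279…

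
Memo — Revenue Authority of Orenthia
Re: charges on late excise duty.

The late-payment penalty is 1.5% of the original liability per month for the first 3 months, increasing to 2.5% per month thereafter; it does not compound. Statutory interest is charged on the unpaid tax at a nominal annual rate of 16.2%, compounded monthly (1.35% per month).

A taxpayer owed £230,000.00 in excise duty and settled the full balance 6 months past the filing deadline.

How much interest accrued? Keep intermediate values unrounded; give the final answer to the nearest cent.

Interest: £230,000.00 × ((1 + 0.0135)^6 − 1) = £230,000.00 × 0.0837835… = £19,270.1954…

£19,270.20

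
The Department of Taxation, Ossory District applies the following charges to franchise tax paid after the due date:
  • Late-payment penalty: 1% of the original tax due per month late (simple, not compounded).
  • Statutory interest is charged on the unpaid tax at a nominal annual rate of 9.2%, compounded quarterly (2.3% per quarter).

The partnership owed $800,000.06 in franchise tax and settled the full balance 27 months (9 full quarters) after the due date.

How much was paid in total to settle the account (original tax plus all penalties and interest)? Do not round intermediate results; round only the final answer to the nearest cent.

Late-payment penalty = 1% × $800,000.06 × 27 mo = $216,000.02…
Interest: $800,000.06 × ((1 + 0.023)^9 − 1) = $800,000.06 × 0.2271021… = $181,681.7028…
Total = $800,000.06 + $216,000.0162 + $181,681.7028… = $1,197,681.78

$1,197,681.78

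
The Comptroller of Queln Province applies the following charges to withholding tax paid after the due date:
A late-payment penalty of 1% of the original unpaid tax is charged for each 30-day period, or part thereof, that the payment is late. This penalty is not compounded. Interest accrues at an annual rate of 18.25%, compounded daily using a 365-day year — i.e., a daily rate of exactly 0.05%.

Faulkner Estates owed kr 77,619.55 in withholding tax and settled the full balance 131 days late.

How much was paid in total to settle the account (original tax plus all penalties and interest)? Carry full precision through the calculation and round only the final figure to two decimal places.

Penalty periods: ⌈131/30⌉ = 5; penalty = 5 × 1% × kr 77,619.55 = kr 3,880.98…
Interest: kr 77,619.55 × ((1 + 0.0005)^131 − 1) = kr 77,619.55 × 0.06767526… = kr 5,252.9232…
Total = kr 77,619.55 + kr 3,880.9775 + kr 5,252.9232… = kr 86,753.45

kr 86,753.45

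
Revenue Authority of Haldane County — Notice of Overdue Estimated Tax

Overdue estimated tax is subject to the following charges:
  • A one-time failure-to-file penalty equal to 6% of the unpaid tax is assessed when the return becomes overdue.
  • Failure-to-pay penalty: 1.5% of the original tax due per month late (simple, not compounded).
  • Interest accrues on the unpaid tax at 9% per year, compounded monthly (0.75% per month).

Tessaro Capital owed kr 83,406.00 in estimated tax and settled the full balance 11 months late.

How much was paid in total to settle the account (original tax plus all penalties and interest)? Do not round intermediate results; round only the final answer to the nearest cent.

kr 109,317.28

Failure-to-file penalty: 6% × kr 83,406.00 = kr 5,004.36
Failure-to-pay penalty = 1.5% × kr 83,406.00 × 11 mo = kr 13,761.99
Interest: kr 83,406.00 × ((1 + 0.0075)^11 − 1) = kr 83,406.00 × 0.0856644… = kr 7,144.9262…
Total = kr 83,406.00 + kr 18,766.3500 + kr 7,144.9262… = kr 109,317.28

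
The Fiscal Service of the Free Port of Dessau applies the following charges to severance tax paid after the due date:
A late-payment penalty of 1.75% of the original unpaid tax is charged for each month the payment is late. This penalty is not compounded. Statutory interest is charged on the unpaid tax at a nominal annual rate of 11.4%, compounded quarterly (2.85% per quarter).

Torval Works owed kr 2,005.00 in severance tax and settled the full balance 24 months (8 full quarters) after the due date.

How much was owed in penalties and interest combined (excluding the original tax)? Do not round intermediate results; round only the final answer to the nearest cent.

Late-payment penalty = 1.75% × kr 2,005.00 × 24 mo = kr 842.10
Interest: kr 2,005.00 × ((1 + 0.0285)^8 − 1) = kr 2,005.00 × 0.2520866… = kr 505.4336…
Penalties + interest = kr 842.1000 + kr 505.4336… = kr 1,347.53

kr 1,347.53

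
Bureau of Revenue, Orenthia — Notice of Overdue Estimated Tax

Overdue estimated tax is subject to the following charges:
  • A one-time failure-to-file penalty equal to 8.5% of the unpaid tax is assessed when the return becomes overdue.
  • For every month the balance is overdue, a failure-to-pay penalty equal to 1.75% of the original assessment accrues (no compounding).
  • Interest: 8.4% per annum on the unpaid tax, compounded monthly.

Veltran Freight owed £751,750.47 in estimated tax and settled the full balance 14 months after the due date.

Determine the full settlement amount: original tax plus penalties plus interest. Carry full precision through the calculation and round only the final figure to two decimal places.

Failure-to-file penalty: 8.5% × £751,750.47 = £63,898.79…
Failure-to-pay penalty: 14 × 1.75% × £751,750.47 = £184,178.87…
Interest (8.4%/yr ÷ 12 = 0.7%/month): £751,750.47 × ((1 + 0.007)^14 − 1) = £77,119.2913…
Total = £751,750.47 + £248,077.6551 + £77,119.2913… = £1,076,947.42

£1,076,947.42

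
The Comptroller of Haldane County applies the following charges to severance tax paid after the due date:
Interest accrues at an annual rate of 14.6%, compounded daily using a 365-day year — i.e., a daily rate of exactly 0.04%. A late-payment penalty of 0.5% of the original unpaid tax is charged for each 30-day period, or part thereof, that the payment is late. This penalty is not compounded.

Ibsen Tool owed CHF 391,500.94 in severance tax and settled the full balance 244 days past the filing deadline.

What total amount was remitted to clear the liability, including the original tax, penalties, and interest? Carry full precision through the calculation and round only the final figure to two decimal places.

CHF 449,247.40

Penalty periods: ⌈244/30⌉ = 9; penalty = 9 × 0.5% × CHF 391,500.94 = CHF 17,617.54…
Interest: CHF 391,500.94 × ((1 + 0.0004)^244 − 1) = CHF 391,500.94 × 0.10250017… = CHF 40,128.9141…
Total = CHF 391,500.94 + CHF 17,617.5423 + CHF 40,128.9141… = CHF 449,247.40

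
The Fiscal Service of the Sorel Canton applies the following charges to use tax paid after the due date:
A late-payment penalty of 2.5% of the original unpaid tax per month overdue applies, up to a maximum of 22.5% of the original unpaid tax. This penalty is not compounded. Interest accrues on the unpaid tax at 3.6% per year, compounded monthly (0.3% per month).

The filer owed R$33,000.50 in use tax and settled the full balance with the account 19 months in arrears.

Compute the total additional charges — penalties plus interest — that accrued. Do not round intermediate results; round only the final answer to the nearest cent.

Penalty (uncapped): 19 × 2.5% × R$33,000.50 = R$15,675.24…; cap = 22.5% × R$33,000.50 = R$7,425.11… → penalty = R$7,425.11…
Interest: R$33,000.50 × ((1 + 0.003)^19 − 1) = R$33,000.50 × 0.0585655… = R$1,932.6901…
Penalties + interest = R$7,425.1125 + R$1,932.6901… = R$9,357.80

R$9,357.80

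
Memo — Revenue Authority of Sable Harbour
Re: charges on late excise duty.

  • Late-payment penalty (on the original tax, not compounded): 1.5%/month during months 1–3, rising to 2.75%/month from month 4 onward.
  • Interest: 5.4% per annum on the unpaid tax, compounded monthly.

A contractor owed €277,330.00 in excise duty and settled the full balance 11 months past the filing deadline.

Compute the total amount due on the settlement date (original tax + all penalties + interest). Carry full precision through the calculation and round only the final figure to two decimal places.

Penalty, months 1–3: 3 × 1.5% × €277,330.00 = €12,479.85
Penalty, months 4–11: 8 × 2.75% × €277,330.00 = €61,012.60
Interest (5.4%/yr ÷ 12 = 0.45%/month): €277,330.00 × ((1 + 0.0045)^11 − 1) = €14,040.9189…
Total = €277,330.00 + €73,492.4500 + €14,040.9189… = €364,863.37

€364,863.37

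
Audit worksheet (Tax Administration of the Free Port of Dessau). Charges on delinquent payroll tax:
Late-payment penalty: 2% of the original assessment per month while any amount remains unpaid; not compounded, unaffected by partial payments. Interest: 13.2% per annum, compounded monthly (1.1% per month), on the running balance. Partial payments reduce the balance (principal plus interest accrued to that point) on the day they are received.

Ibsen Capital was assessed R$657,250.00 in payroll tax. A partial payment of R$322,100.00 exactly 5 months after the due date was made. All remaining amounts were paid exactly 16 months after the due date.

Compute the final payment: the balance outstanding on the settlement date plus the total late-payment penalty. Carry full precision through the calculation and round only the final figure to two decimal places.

R$630,007.15

Balance at month 5: R$657,250.0000 × (1 + 0.011)^5 = R$694,202.8187…
After R$322,100.00 payment: R$694,202.8187… − R$322,100.00 = R$372,102.8187…
Balance at month 16: R$372,102.8187… × (1 + 0.011)^11 = R$419,687.1492…
Penalty: 16 × 2% × R$657,250.00 = R$210,320.00
Final settlement = outstanding balance + penalty = R$419,687.1492… + R$210,320.00 = R$630,007.15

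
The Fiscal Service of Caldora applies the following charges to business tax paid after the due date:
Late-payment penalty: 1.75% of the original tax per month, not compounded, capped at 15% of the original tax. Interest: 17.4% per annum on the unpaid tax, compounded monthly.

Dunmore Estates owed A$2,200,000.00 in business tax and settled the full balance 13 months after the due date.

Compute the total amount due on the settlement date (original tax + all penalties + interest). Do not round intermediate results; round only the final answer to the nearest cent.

Penalty (uncapped): 13 × 1.75% × A$2,200,000.00 = A$500,500.00; cap = 15% × A$2,200,000.00 = A$330,000.00 → penalty = A$330,000.00
Interest (17.4%/yr ÷ 12 = 1.45%/month): A$2,200,000.00 × ((1 + 0.0145)^13 − 1) = A$452,768.4799…
Total = A$2,200,000.00 + A$330,000.0000 + A$452,768.4799… = A$2,982,768.48

A$2,982,768.48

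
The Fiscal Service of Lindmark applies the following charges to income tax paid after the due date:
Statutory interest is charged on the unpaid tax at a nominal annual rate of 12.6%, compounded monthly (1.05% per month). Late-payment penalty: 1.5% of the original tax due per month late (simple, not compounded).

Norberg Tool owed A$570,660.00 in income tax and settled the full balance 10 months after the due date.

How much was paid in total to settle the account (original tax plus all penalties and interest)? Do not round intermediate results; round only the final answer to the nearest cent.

Late-payment penalty: 10 × 1.5% × A$570,660.00 = A$85,599.00
Interest: A$570,660.00 × ((1 + 0.0105)^10 − 1) = A$570,660.00 × 0.1101028… = A$62,831.2353…
Total = A$570,660.00 + A$85,599.0000 + A$62,831.2353… = A$719,090.24

A$719,090.24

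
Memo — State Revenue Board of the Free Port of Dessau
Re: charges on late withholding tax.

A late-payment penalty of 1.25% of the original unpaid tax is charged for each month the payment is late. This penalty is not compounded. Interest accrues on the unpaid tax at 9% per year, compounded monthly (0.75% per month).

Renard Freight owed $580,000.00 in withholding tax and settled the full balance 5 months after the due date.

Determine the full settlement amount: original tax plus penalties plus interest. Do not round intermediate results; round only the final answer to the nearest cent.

Late-payment penalty: 5 × 1.25% × $580,000.00 = $36,250.00
Interest: $580,000.00 × ((1 + 0.0075)^5 − 1) = $580,000.00 × 0.0380667… = $22,078.7061…
Total = $580,000.00 + $36,250.0000 + $22,078.7061… = $638,328.71

$638,328.71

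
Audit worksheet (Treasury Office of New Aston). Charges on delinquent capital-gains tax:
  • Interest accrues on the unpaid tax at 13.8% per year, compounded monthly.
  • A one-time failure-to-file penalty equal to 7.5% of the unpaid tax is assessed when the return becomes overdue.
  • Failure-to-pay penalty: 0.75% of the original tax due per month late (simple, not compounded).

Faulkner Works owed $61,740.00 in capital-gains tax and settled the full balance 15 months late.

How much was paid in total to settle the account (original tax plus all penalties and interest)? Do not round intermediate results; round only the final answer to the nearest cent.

Failure-to-file penalty: 7.5% × $61,740.00 = $4,630.50
Failure-to-pay penalty: 15 × 0.75% × $61,740.00 = $6,945.75
Interest (13.8%/yr ÷ 12 = 1.15%/month): $61,740.00 × ((1 + 0.0115)^15 − 1) = $11,551.7230…
Total = $61,740.00 + $11,576.2500 + $11,551.7230… = $84,867.97

$84,867.97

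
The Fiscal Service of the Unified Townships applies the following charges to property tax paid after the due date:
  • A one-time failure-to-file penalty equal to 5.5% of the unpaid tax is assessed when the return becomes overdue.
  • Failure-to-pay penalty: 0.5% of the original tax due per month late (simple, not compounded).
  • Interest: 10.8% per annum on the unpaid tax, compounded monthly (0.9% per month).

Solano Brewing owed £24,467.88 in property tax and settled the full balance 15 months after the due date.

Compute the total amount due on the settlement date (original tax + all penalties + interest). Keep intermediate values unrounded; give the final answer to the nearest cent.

Failure-to-file penalty: 5.5% × £24,467.88 = £1,345.73…
Failure-to-pay penalty: 15 × 0.5% × £24,467.88 = £1,835.09…
Interest: £24,467.88 × ((1 + 0.009)^15 − 1) = £24,467.88 × 0.1438458… = £3,519.6025…
Total = £24,467.88 + £3,180.8244 + £3,519.6025… = £31,168.31

£31,168.31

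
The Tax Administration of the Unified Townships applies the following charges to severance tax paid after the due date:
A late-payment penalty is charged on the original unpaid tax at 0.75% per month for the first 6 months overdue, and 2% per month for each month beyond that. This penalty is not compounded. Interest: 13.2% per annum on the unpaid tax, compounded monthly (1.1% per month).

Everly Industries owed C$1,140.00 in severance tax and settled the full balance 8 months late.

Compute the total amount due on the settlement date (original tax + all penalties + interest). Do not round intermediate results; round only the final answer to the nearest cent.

C$1,341.17

Penalty, months 1–6: 6 × 0.75% × C$1,140.00 = C$51.30
Penalty, months 7–8: 2 × 2% × C$1,140.00 = C$45.60
Interest: C$1,140.00 × ((1 + 0.011)^8 − 1) = C$1,140.00 × 0.0914636… = C$104.2685…
Total = C$1,140.00 + C$96.9000 + C$104.2685… = C$1,341.17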